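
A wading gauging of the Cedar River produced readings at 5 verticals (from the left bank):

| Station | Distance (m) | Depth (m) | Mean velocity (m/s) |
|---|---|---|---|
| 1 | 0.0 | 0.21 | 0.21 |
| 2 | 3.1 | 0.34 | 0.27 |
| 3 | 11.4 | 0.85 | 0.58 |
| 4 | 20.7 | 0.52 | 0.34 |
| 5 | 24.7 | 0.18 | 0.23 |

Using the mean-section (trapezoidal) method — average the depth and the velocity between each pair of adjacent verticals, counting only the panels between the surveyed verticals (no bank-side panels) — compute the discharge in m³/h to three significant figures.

20300 m³/h

Panel 1-2: Δb = 3.1 m, d̄ = (0.21+0.34)/2 = 0.275, v̄ = (0.21+0.27)/2 = 0.24 → q = 3.1×0.275×0.24 = 0.2046 m³/s
Panel 2-3: Δb = 8.3 m, d̄ = (0.34+0.85)/2 = 0.595, v̄ = (0.27+0.58)/2 = 0.425 → q = 8.3×0.595×0.425 = 2.099 m³/s
Panel 3-4: Δb = 9.3 m, d̄ = (0.85+0.52)/2 = 0.685, v̄ = (0.58+0.34)/2 = 0.46 → q = 9.3×0.685×0.46 = 2.930 m³/s
Panel 4-5: Δb = 4 m, d̄ = (0.52+0.18)/2 = 0.35, v̄ = (0.34+0.23)/2 = 0.285 → q = 4×0.35×0.285 = 0.3990 m³/s
Q = Σ q = 5.633 m³/s
= 5.633 × 3600 = 20280 m³/h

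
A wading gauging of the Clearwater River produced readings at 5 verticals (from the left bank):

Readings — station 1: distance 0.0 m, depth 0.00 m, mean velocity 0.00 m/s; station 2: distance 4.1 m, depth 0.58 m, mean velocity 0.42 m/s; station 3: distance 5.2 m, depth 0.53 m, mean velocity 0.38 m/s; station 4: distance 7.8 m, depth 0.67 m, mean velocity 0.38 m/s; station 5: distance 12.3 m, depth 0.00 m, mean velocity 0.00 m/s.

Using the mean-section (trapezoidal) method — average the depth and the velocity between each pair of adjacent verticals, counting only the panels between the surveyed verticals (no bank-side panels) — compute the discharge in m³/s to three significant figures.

Panel 1-2: Δb = 4.1 m, d̄ = (0.00+0.58)/2 = 0.29, v̄ = (0.00+0.42)/2 = 0.21 → q = 4.1×0.29×0.21 = 0.2497 m³/s
Panel 2-3: Δb = 1.1 m, d̄ = (0.58+0.53)/2 = 0.555, v̄ = (0.42+0.38)/2 = 0.4 → q = 1.1×0.555×0.4 = 0.2442 m³/s
Panel 3-4: Δb = 2.6 m, d̄ = (0.53+0.67)/2 = 0.6, v̄ = (0.38+0.38)/2 = 0.38 → q = 2.6×0.6×0.38 = 0.5928 m³/s
Panel 4-5: Δb = 4.5 m, d̄ = (0.67+0.00)/2 = 0.335, v̄ = (0.38+0.00)/2 = 0.19 → q = 4.5×0.335×0.19 = 0.2864 m³/s
Q = Σ q = 1.373 m³/s

1.37 m³/s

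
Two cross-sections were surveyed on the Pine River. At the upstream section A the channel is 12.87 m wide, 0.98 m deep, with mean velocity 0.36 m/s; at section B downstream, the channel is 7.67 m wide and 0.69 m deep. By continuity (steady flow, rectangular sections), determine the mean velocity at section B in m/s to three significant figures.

Q = A₁V₁ = (12.87×0.98) × 0.36 = 4.541 m³/s
A₂ = 7.67 × 0.69 = 5.292 m²
V₂ = Q/A₂ = 4.541/5.292 = 0.8580 m/s

0.858 m/s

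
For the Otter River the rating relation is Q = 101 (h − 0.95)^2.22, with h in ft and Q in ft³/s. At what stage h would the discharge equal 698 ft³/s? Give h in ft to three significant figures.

h − h₀ = (Q/C)^(1/b) = (698/101)^(1/2.22) = 2.389 ft
h = 0.95 + 2.389 = 3.339 ft

3.34 ft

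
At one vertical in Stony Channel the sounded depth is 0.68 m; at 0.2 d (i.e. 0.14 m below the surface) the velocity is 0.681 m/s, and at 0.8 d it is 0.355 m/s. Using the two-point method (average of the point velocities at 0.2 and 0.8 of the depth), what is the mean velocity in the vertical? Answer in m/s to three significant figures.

v̄ = (0.681 + 0.355) / 2 = 0.5180 m/s

0.518 m/s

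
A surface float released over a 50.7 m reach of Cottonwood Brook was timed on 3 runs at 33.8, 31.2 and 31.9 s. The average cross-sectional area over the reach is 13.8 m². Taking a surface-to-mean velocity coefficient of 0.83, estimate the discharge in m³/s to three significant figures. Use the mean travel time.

18.0 m³/s

t̄ = (33.8 + 31.2 + 31.9) / 3 = 32.3 s
v_surface = L / t̄ = 50.7 / 32.3 = 1.570 m/s
v_mean = 0.83 × 1.570 = 1.303 m/s
Q = A × v_mean = 13.8 × 1.303 = 17.98 m³/s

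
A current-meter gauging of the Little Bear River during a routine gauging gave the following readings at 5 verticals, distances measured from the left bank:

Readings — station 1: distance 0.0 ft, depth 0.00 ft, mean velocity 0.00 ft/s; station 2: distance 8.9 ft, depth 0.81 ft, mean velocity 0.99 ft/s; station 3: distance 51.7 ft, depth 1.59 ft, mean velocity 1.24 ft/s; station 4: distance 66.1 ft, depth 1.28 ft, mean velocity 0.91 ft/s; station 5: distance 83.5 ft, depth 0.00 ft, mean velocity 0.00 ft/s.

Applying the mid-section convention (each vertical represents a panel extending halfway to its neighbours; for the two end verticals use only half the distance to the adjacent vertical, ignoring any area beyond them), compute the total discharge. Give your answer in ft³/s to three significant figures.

w_2 = (51.7 − 0.0)/2 = 25.85 ft; q_2 = 0.99 × 0.81 × 25.85 = 20.73 ft³/s
w_3 = (66.1 − 8.9)/2 = 28.6 ft; q_3 = 1.24 × 1.59 × 28.6 = 56.39 ft³/s
w_4 = (83.5 − 51.7)/2 = 15.9 ft; q_4 = 0.91 × 1.28 × 15.9 = 18.52 ft³/s
Stations 1, 5 contribute zero (depth or velocity is 0).
Q = Σ qᵢ = 95.64 ft³/s

95.6 ft³/s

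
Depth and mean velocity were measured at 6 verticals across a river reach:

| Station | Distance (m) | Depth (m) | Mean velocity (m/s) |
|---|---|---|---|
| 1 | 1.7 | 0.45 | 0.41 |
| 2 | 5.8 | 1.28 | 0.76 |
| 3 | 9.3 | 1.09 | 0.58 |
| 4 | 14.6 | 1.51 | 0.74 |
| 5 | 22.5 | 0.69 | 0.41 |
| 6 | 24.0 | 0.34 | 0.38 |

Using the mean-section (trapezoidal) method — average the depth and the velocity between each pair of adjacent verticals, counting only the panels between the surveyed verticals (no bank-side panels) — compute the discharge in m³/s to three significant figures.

14.7 m³/s

Panel 1-2: Δb = 4.1 m, d̄ = (0.45+1.28)/2 = 0.865, v̄ = (0.41+0.76)/2 = 0.585 → q = 4.1×0.865×0.585 = 2.075 m³/s
Panel 2-3: Δb = 3.5 m, d̄ = (1.28+1.09)/2 = 1.185, v̄ = (0.76+0.58)/2 = 0.67 → q = 3.5×1.185×0.67 = 2.779 m³/s
Panel 3-4: Δb = 5.3 m, d̄ = (1.09+1.51)/2 = 1.3, v̄ = (0.58+0.74)/2 = 0.66 → q = 5.3×1.3×0.66 = 4.547 m³/s
Panel 4-5: Δb = 7.9 m, d̄ = (1.51+0.69)/2 = 1.1, v̄ = (0.74+0.41)/2 = 0.575 → q = 7.9×1.1×0.575 = 4.997 m³/s
Panel 5-6: Δb = 1.5 m, d̄ = (0.69+0.34)/2 = 0.515, v̄ = (0.41+0.38)/2 = 0.395 → q = 1.5×0.515×0.395 = 0.3051 m³/s
Q = Σ q = 14.70 m³/s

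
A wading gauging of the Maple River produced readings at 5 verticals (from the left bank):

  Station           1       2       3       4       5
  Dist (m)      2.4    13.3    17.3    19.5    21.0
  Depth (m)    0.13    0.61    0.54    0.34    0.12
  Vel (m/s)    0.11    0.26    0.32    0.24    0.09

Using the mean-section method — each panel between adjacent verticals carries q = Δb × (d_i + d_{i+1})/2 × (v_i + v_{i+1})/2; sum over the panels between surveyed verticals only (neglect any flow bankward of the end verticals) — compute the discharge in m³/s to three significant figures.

1.74 m³/s

Panel 1-2: Δb = 10.9 m, d̄ = (0.13+0.61)/2 = 0.37, v̄ = (0.11+0.26)/2 = 0.185 → q = 10.9×0.37×0.185 = 0.7461 m³/s
Panel 2-3: Δb = 4 m, d̄ = (0.61+0.54)/2 = 0.575, v̄ = (0.26+0.32)/2 = 0.29 → q = 4×0.575×0.29 = 0.6670 m³/s
Panel 3-4: Δb = 2.2 m, d̄ = (0.54+0.34)/2 = 0.44, v̄ = (0.32+0.24)/2 = 0.28 → q = 2.2×0.44×0.28 = 0.2710 m³/s
Panel 4-5: Δb = 1.5 m, d̄ = (0.34+0.12)/2 = 0.23, v̄ = (0.24+0.09)/2 = 0.165 → q = 1.5×0.23×0.165 = 0.05693 m³/s
Q = Σ q = 1.741 m³/s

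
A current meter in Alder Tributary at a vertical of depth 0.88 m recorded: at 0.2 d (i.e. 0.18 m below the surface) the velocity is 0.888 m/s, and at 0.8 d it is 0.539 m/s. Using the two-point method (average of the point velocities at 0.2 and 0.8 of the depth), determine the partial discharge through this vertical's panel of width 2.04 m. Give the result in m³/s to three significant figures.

1.28 m³/s

v̄ = (0.888 + 0.539) / 2 = 0.7135 m/s
q = v̄ × d × w = 0.7135 × 0.88 × 2.04 = 1.281 m³/s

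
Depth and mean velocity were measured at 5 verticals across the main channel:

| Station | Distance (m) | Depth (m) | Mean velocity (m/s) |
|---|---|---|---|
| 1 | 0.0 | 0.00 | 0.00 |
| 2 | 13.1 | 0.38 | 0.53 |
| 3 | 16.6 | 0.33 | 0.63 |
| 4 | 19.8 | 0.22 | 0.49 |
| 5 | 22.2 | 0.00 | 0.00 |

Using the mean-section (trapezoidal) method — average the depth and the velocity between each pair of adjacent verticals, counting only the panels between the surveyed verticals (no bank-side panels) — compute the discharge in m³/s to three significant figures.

1.94 m³/s

Panel 1-2: Δb = 13.1 m, d̄ = (0.00+0.38)/2 = 0.19, v̄ = (0.00+0.53)/2 = 0.265 → q = 13.1×0.19×0.265 = 0.6596 m³/s
Panel 2-3: Δb = 3.5 m, d̄ = (0.38+0.33)/2 = 0.355, v̄ = (0.53+0.63)/2 = 0.58 → q = 3.5×0.355×0.58 = 0.7207 m³/s
Panel 3-4: Δb = 3.2 m, d̄ = (0.33+0.22)/2 = 0.275, v̄ = (0.63+0.49)/2 = 0.56 → q = 3.2×0.275×0.56 = 0.4928 m³/s
Panel 4-5: Δb = 2.4 m, d̄ = (0.22+0.00)/2 = 0.11, v̄ = (0.49+0.00)/2 = 0.245 → q = 2.4×0.11×0.245 = 0.06468 m³/s
Q = Σ q = 1.938 m³/s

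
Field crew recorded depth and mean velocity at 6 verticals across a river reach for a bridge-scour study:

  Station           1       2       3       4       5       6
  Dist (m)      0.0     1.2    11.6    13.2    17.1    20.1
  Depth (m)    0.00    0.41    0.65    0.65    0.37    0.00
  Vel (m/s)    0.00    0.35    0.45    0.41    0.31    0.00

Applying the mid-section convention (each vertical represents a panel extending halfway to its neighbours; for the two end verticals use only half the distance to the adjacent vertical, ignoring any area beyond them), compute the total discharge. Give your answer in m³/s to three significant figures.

3.72 m³/s

w_2 = (11.6 − 0.0)/2 = 5.8 m; q_2 = 0.35 × 0.41 × 5.8 = 0.8323 m³/s
w_3 = (13.2 − 1.2)/2 = 6 m; q_3 = 0.45 × 0.65 × 6 = 1.755 m³/s
w_4 = (17.1 − 11.6)/2 = 2.75 m; q_4 = 0.41 × 0.65 × 2.75 = 0.7329 m³/s
w_5 = (20.1 − 13.2)/2 = 3.45 m; q_5 = 0.31 × 0.37 × 3.45 = 0.3957 m³/s
Stations 1, 6 contribute zero (depth or velocity is 0).
Q = Σ qᵢ = 3.716 m³/s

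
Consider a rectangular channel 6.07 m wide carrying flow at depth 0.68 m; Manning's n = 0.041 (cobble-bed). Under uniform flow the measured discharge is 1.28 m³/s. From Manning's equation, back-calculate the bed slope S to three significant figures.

0.000354

A = b·y = 6.07 × 0.68 = 4.128 m²
P = b + 2y = 6.07 + 2×0.68 = 7.430 m
R = A/P = 4.128/7.430 = 0.5555 m
S = (Q·n / (1·A·R^(2/3)))² = (1.28×0.041 / (1×4.128×0.6758))² = 0.0003540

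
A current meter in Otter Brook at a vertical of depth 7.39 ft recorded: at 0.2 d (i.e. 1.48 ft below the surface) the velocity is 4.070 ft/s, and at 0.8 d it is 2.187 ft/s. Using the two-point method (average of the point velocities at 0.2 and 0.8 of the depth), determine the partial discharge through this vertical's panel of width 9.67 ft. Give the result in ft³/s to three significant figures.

224 ft³/s

v̄ = (4.070 + 2.187) / 2 = 3.129 ft/s
q = v̄ × d × w = 3.129 × 7.39 × 9.67 = 223.6 ft³/s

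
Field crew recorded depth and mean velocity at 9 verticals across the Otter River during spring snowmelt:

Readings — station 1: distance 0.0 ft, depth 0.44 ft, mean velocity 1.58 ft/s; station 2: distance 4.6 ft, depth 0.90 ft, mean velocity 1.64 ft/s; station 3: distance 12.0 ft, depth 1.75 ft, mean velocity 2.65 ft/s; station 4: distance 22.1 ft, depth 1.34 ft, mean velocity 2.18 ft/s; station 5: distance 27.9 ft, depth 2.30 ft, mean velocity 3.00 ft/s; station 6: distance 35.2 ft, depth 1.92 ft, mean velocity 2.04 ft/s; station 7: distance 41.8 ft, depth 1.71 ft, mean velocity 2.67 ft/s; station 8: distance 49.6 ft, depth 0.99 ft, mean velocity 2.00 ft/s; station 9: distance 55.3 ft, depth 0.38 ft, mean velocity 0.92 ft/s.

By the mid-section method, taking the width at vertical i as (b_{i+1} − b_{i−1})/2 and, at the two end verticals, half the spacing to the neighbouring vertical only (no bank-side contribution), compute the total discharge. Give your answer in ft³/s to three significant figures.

194 ft³/s

w_1 = (4.6 − 0.0)/2 = 2.3 ft; q_1 = 1.58 × 0.44 × 2.3 = 1.599 ft³/s
w_2 = (12.0 − 0.0)/2 = 6 ft; q_2 = 1.64 × 0.90 × 6 = 8.856 ft³/s
w_3 = (22.1 − 4.6)/2 = 8.75 ft; q_3 = 2.65 × 1.75 × 8.75 = 40.58 ft³/s
w_4 = (27.9 − 12.0)/2 = 7.95 ft; q_4 = 2.18 × 1.34 × 7.95 = 23.22 ft³/s
w_5 = (35.2 − 22.1)/2 = 6.55 ft; q_5 = 3.00 × 2.30 × 6.55 = 45.20 ft³/s
w_6 = (41.8 − 27.9)/2 = 6.95 ft; q_6 = 2.04 × 1.92 × 6.95 = 27.22 ft³/s
w_7 = (49.6 − 35.2)/2 = 7.2 ft; q_7 = 2.67 × 1.71 × 7.2 = 32.87 ft³/s
w_8 = (55.3 − 41.8)/2 = 6.75 ft; q_8 = 2.00 × 0.99 × 6.75 = 13.37 ft³/s
w_9 = (55.3 − 49.6)/2 = 2.85 ft; q_9 = 0.92 × 0.38 × 2.85 = 0.9964 ft³/s
Q = Σ qᵢ = 193.9 ft³/s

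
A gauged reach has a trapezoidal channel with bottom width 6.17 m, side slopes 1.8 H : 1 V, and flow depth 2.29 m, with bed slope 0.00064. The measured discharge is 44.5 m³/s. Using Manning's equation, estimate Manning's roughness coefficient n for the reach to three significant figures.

A = (b + z·y)·y = (6.17 + 1.8×2.29)×2.29 = 23.57 m²
P = b + 2y√(1+z²) = 6.17 + 2×2.29×√(1+1.8²) = 15.60 m
R = A/P = 23.57/15.60 = 1.511 m
n = (1/Q)·A·R^(2/3)·S^(1/2) = (1/44.5) × 23.57 × 1.317 × 0.02530 = 0.01764

0.0176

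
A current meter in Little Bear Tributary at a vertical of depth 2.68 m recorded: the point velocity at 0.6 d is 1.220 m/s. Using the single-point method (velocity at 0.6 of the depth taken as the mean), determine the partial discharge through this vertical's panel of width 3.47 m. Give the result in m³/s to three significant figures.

11.3 m³/s

v̄ = v₀.₆ = 1.220 m/s
q = v̄ × d × w = 1.220 × 2.68 × 3.47 = 11.35 m³/s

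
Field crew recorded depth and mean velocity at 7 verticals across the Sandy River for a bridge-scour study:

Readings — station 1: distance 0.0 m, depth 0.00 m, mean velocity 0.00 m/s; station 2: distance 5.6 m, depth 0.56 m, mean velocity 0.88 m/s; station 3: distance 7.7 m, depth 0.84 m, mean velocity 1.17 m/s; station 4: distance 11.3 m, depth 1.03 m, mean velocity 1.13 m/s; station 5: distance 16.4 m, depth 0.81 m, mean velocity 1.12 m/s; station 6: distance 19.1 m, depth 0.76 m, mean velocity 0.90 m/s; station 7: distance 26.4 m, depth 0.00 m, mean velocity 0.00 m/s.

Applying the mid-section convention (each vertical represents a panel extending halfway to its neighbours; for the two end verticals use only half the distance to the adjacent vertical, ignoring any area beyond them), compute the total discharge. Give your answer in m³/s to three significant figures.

w_2 = (7.7 − 0.0)/2 = 3.85 m; q_2 = 0.88 × 0.56 × 3.85 = 1.897 m³/s
w_3 = (11.3 − 5.6)/2 = 2.85 m; q_3 = 1.17 × 0.84 × 2.85 = 2.801 m³/s
w_4 = (16.4 − 7.7)/2 = 4.35 m; q_4 = 1.13 × 1.03 × 4.35 = 5.063 m³/s
w_5 = (19.1 − 11.3)/2 = 3.9 m; q_5 = 1.12 × 0.81 × 3.9 = 3.538 m³/s
w_6 = (26.4 − 16.4)/2 = 5 m; q_6 = 0.90 × 0.76 × 5 = 3.420 m³/s
Stations 1, 7 contribute zero (depth or velocity is 0).
Q = Σ qᵢ = 16.72 m³/s

16.7 m³/s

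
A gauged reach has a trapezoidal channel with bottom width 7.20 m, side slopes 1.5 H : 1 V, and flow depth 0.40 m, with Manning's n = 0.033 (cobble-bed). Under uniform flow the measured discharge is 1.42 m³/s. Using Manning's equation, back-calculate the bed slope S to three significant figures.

0.000878

A = (b + z·y)·y = (7.20 + 1.5×0.40)×0.40 = 3.120 m²
P = b + 2y√(1+z²) = 7.20 + 2×0.40×√(1+1.5²) = 8.642 m
R = A/P = 3.120/8.642 = 0.3610 m
S = (Q·n / (1·A·R^(2/3)))² = (1.42×0.033 / (1×3.120×0.5070))² = 0.0008775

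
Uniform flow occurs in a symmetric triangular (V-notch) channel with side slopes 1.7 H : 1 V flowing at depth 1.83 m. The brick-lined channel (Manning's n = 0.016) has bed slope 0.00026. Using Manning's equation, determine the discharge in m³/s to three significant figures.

4.90 m³/s

A = z·y² = 1.7×1.83² = 5.693 m²
P = 2y√(1+z²) = 2×1.83×√(1+1.7²) = 7.219 m
R = A/P = 5.693/7.219 = 0.7887 m
Q = (1/n)·A·R^(2/3)·S^(1/2) = (1/0.016) × 5.693 × 0.7887^(2/3) × 0.00026^(1/2) = 4.898 m³/s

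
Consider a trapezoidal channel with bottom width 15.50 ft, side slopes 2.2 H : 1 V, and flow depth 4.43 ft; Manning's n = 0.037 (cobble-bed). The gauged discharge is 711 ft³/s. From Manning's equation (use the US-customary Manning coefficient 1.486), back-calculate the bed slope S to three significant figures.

A = (b + z·y)·y = (15.50 + 2.2×4.43)×4.43 = 111.8 ft²
P = b + 2y√(1+z²) = 15.50 + 2×4.43×√(1+2.2²) = 36.91 ft
R = A/P = 111.8/36.91 = 3.030 ft
S = (Q·n / (1.486·A·R^(2/3)))² = (711×0.037 / (1.486×111.8×2.094))² = 0.005715

0.00571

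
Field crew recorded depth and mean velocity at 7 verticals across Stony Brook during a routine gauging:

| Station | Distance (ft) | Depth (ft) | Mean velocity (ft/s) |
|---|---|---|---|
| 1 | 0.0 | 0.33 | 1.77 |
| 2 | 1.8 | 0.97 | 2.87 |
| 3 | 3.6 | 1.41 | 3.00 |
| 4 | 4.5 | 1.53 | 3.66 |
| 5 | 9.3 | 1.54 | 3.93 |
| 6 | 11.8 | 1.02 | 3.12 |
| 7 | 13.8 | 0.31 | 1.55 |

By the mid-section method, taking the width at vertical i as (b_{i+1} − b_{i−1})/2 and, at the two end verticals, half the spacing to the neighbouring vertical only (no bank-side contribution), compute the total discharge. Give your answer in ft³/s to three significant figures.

w_1 = (1.8 − 0.0)/2 = 0.9 ft; q_1 = 1.77 × 0.33 × 0.9 = 0.5257 ft³/s
w_2 = (3.6 − 0.0)/2 = 1.8 ft; q_2 = 2.87 × 0.97 × 1.8 = 5.011 ft³/s
w_3 = (4.5 − 1.8)/2 = 1.35 ft; q_3 = 3.00 × 1.41 × 1.35 = 5.711 ft³/s
w_4 = (9.3 − 3.6)/2 = 2.85 ft; q_4 = 3.66 × 1.53 × 2.85 = 15.96 ft³/s
w_5 = (11.8 − 4.5)/2 = 3.65 ft; q_5 = 3.93 × 1.54 × 3.65 = 22.09 ft³/s
w_6 = (13.8 − 9.3)/2 = 2.25 ft; q_6 = 3.12 × 1.02 × 2.25 = 7.160 ft³/s
w_7 = (13.8 − 11.8)/2 = 1 ft; q_7 = 1.55 × 0.31 × 1 = 0.4805 ft³/s
Q = Σ qᵢ = 56.94 ft³/s

56.9 ft³/s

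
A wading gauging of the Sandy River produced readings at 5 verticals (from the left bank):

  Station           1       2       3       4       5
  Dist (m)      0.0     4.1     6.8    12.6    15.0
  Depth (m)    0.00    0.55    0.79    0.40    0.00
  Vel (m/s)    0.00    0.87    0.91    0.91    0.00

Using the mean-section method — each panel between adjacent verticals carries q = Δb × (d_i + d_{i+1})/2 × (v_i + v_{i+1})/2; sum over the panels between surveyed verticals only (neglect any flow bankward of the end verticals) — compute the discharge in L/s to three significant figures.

Panel 1-2: Δb = 4.1 m, d̄ = (0.00+0.55)/2 = 0.275, v̄ = (0.00+0.87)/2 = 0.435 → q = 4.1×0.275×0.435 = 0.4905 m³/s
Panel 2-3: Δb = 2.7 m, d̄ = (0.55+0.79)/2 = 0.67, v̄ = (0.87+0.91)/2 = 0.89 → q = 2.7×0.67×0.89 = 1.610 m³/s
Panel 3-4: Δb = 5.8 m, d̄ = (0.79+0.40)/2 = 0.595, v̄ = (0.91+0.91)/2 = 0.91 → q = 5.8×0.595×0.91 = 3.140 m³/s
Panel 4-5: Δb = 2.4 m, d̄ = (0.40+0.00)/2 = 0.2, v̄ = (0.91+0.00)/2 = 0.455 → q = 2.4×0.2×0.455 = 0.2184 m³/s
Q = Σ q = 5.459 m³/s
= 5.459 × 1000 = 5459 L/s

5460 L/s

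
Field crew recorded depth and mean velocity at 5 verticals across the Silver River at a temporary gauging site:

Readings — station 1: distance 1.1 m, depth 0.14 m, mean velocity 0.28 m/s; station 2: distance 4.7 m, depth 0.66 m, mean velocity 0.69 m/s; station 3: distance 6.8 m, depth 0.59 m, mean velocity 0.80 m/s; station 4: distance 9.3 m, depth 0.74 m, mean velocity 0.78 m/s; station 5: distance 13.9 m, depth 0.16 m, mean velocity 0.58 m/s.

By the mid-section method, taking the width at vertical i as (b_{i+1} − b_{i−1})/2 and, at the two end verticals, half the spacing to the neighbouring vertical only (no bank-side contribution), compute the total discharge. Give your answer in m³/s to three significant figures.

w_1 = (4.7 − 1.1)/2 = 1.8 m; q_1 = 0.28 × 0.14 × 1.8 = 0.07056 m³/s
w_2 = (6.8 − 1.1)/2 = 2.85 m; q_2 = 0.69 × 0.66 × 2.85 = 1.298 m³/s
w_3 = (9.3 − 4.7)/2 = 2.3 m; q_3 = 0.80 × 0.59 × 2.3 = 1.086 m³/s
w_4 = (13.9 − 6.8)/2 = 3.55 m; q_4 = 0.78 × 0.74 × 3.55 = 2.049 m³/s
w_5 = (13.9 − 9.3)/2 = 2.3 m; q_5 = 0.58 × 0.16 × 2.3 = 0.2134 m³/s
Q = Σ qᵢ = 4.717 m³/s

4.72 m³/s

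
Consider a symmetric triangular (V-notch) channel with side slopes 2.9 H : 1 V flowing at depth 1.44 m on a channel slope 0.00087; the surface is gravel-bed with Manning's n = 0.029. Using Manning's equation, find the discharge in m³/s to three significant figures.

4.73 m³/s

A = z·y² = 2.9×1.44² = 6.013 m²
P = 2y√(1+z²) = 2×1.44×√(1+2.9²) = 8.835 m
R = A/P = 6.013/8.835 = 0.6807 m
Q = (1/n)·A·R^(2/3)·S^(1/2) = (1/0.029) × 6.013 × 0.6807^(2/3) × 0.00087^(1/2) = 4.733 m³/s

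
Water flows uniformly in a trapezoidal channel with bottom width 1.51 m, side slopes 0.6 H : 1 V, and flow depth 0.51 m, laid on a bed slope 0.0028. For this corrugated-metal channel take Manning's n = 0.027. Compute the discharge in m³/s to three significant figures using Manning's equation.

0.890 m³/s

A = (b + z·y)·y = (1.51 + 0.6×0.51)×0.51 = 0.9262 m²
P = b + 2y√(1+z²) = 1.51 + 2×0.51×√(1+0.6²) = 2.700 m
R = A/P = 0.9262/2.700 = 0.3431 m
Q = (1/n)·A·R^(2/3)·S^(1/2) = (1/0.027) × 0.9262 × 0.3431^(2/3) × 0.0028^(1/2) = 0.8895 m³/s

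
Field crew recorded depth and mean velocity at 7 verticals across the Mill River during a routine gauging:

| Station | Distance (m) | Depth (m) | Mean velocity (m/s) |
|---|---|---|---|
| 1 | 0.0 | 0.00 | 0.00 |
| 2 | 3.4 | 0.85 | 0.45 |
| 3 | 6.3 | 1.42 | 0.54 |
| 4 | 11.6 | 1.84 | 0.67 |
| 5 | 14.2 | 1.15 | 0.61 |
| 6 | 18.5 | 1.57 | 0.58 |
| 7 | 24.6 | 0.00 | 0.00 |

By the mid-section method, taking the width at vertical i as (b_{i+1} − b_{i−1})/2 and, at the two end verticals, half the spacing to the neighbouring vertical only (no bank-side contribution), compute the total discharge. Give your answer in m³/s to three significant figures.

w_2 = (6.3 − 0.0)/2 = 3.15 m; q_2 = 0.45 × 0.85 × 3.15 = 1.205 m³/s
w_3 = (11.6 − 3.4)/2 = 4.1 m; q_3 = 0.54 × 1.42 × 4.1 = 3.144 m³/s
w_4 = (14.2 − 6.3)/2 = 3.95 m; q_4 = 0.67 × 1.84 × 3.95 = 4.870 m³/s
w_5 = (18.5 − 11.6)/2 = 3.45 m; q_5 = 0.61 × 1.15 × 3.45 = 2.420 m³/s
w_6 = (24.6 − 14.2)/2 = 5.2 m; q_6 = 0.58 × 1.57 × 5.2 = 4.735 m³/s
Stations 1, 7 contribute zero (depth or velocity is 0).
Q = Σ qᵢ = 16.37 m³/s

16.4 m³/s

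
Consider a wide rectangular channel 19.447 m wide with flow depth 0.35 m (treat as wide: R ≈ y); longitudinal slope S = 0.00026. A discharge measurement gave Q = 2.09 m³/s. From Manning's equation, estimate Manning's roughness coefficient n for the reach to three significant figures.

0.0261

A = b·y = 19.447 × 0.35 = 6.806 m²
Wide channel: R ≈ y = 0.35 m
n = (1/Q)·A·R^(2/3)·S^(1/2) = (1/2.09) × 6.806 × 0.4966 × 0.01612 = 0.02608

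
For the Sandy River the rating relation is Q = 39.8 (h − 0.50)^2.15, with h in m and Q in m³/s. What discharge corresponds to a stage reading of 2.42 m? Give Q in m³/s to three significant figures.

Q = 39.8 × (2.42 − 0.50)^2.15 = 39.8 × 1.92^2.15 = 161.8 m³/s

162 m³/s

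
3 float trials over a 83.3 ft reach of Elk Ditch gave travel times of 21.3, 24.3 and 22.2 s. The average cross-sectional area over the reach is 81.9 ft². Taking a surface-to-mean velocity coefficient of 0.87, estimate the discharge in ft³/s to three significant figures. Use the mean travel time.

t̄ = (21.3 + 24.3 + 22.2) / 3 = 22.6 s
v_surface = L / t̄ = 83.3 / 22.6 = 3.686 ft/s
v_mean = 0.87 × 3.686 = 3.207 ft/s
Q = A × v_mean = 81.9 × 3.207 = 262.6 ft³/s

263 ft³/s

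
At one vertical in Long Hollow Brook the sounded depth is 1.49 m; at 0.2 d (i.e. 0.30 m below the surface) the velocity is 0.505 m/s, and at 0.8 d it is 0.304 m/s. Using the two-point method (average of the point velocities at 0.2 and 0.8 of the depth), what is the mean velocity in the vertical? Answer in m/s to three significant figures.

0.405 m/s

v̄ = (0.505 + 0.304) / 2 = 0.4045 m/s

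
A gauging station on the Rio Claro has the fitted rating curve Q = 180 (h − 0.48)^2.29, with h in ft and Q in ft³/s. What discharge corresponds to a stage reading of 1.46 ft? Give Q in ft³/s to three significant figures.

172 ft³/s

Q = 180 × (1.46 − 0.48)^2.29 = 180 × 0.98^2.29 = 171.9 ft³/s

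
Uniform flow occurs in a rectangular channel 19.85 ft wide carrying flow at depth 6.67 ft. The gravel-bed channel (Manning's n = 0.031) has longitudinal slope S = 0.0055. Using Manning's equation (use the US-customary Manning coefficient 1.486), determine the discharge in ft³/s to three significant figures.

1180 ft³/s

A = b·y = 19.85 × 6.67 = 132.4 ft²
P = b + 2y = 19.85 + 2×6.67 = 33.19 ft
R = A/P = 132.4/33.19 = 3.989 ft
Q = (1.486/n)·A·R^(2/3)·S^(1/2) = (1.486/0.031) × 132.4 × 3.989^(2/3) × 0.0055^(1/2) = 1184 ft³/s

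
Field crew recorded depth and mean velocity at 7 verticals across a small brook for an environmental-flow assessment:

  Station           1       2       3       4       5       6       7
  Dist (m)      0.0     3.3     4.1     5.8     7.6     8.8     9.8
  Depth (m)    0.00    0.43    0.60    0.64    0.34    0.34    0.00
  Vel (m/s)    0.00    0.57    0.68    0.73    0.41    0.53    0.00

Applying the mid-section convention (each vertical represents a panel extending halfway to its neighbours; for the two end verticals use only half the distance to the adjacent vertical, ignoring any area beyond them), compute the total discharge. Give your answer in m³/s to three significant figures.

2.24 m³/s

w_2 = (4.1 − 0.0)/2 = 2.05 m; q_2 = 0.57 × 0.43 × 2.05 = 0.5025 m³/s
w_3 = (5.8 − 3.3)/2 = 1.25 m; q_3 = 0.68 × 0.60 × 1.25 = 0.5100 m³/s
w_4 = (7.6 − 4.1)/2 = 1.75 m; q_4 = 0.73 × 0.64 × 1.75 = 0.8176 m³/s
w_5 = (8.8 − 5.8)/2 = 1.5 m; q_5 = 0.41 × 0.34 × 1.5 = 0.2091 m³/s
w_6 = (9.8 − 7.6)/2 = 1.1 m; q_6 = 0.53 × 0.34 × 1.1 = 0.1982 m³/s
Stations 1, 7 contribute zero (depth or velocity is 0).
Q = Σ qᵢ = 2.237 m³/s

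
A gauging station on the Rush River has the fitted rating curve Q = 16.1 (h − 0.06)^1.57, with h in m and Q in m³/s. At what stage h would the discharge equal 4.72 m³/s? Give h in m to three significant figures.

0.518 m

h − h₀ = (Q/C)^(1/b) = (4.72/16.1)^(1/1.57) = 0.4577 m
h = 0.06 + 0.4577 = 0.5177 m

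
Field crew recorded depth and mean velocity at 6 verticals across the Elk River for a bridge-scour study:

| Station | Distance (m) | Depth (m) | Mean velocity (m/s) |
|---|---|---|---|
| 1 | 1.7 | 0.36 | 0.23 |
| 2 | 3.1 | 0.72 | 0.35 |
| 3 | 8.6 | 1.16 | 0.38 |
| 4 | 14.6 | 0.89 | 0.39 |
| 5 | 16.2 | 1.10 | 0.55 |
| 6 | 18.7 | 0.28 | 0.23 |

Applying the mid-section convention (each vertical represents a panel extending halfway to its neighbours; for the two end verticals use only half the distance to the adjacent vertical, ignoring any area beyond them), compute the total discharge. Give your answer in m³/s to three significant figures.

w_1 = (3.1 − 1.7)/2 = 0.7 m; q_1 = 0.23 × 0.36 × 0.7 = 0.05796 m³/s
w_2 = (8.6 − 1.7)/2 = 3.45 m; q_2 = 0.35 × 0.72 × 3.45 = 0.8694 m³/s
w_3 = (14.6 − 3.1)/2 = 5.75 m; q_3 = 0.38 × 1.16 × 5.75 = 2.535 m³/s
w_4 = (16.2 − 8.6)/2 = 3.8 m; q_4 = 0.39 × 0.89 × 3.8 = 1.319 m³/s
w_5 = (18.7 − 14.6)/2 = 2.05 m; q_5 = 0.55 × 1.10 × 2.05 = 1.240 m³/s
w_6 = (18.7 − 16.2)/2 = 1.25 m; q_6 = 0.23 × 0.28 × 1.25 = 0.08050 m³/s
Q = Σ qᵢ = 6.102 m³/s

6.10 m³/s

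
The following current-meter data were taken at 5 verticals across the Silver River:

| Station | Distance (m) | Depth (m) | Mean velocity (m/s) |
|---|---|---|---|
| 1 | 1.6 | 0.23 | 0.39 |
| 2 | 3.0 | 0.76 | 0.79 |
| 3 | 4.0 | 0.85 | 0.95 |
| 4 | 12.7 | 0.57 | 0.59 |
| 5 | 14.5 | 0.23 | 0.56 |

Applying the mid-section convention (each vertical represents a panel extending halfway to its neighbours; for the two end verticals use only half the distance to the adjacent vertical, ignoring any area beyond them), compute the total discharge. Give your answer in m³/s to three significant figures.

w_1 = (3.0 − 1.6)/2 = 0.7 m; q_1 = 0.39 × 0.23 × 0.7 = 0.06279 m³/s
w_2 = (4.0 − 1.6)/2 = 1.2 m; q_2 = 0.79 × 0.76 × 1.2 = 0.7205 m³/s
w_3 = (12.7 − 3.0)/2 = 4.85 m; q_3 = 0.95 × 0.85 × 4.85 = 3.916 m³/s
w_4 = (14.5 − 4.0)/2 = 5.25 m; q_4 = 0.59 × 0.57 × 5.25 = 1.766 m³/s
w_5 = (14.5 − 12.7)/2 = 0.9 m; q_5 = 0.56 × 0.23 × 0.9 = 0.1159 m³/s
Q = Σ qᵢ = 6.581 m³/s

6.58 m³/s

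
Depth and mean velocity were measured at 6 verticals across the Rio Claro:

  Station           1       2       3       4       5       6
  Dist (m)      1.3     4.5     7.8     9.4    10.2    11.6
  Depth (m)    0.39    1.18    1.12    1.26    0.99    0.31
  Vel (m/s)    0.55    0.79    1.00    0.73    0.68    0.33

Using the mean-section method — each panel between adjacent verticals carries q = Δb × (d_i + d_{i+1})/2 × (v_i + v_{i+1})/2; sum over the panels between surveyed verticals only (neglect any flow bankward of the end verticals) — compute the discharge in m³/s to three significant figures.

Panel 1-2: Δb = 3.2 m, d̄ = (0.39+1.18)/2 = 0.785, v̄ = (0.55+0.79)/2 = 0.67 → q = 3.2×0.785×0.67 = 1.683 m³/s
Panel 2-3: Δb = 3.3 m, d̄ = (1.18+1.12)/2 = 1.15, v̄ = (0.79+1.00)/2 = 0.895 → q = 3.3×1.15×0.895 = 3.397 m³/s
Panel 3-4: Δb = 1.6 m, d̄ = (1.12+1.26)/2 = 1.19, v̄ = (1.00+0.73)/2 = 0.865 → q = 1.6×1.19×0.865 = 1.647 m³/s
Panel 4-5: Δb = 0.8 m, d̄ = (1.26+0.99)/2 = 1.125, v̄ = (0.73+0.68)/2 = 0.705 → q = 0.8×1.125×0.705 = 0.6345 m³/s
Panel 5-6: Δb = 1.4 m, d̄ = (0.99+0.31)/2 = 0.65, v̄ = (0.68+0.33)/2 = 0.505 → q = 1.4×0.65×0.505 = 0.4596 m³/s
Q = Σ q = 7.821 m³/s

7.82 m³/s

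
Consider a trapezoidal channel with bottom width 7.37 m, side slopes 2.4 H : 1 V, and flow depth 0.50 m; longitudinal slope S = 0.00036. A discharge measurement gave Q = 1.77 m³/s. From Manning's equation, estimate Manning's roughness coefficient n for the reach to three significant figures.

A = (b + z·y)·y = (7.37 + 2.4×0.50)×0.50 = 4.285 m²
P = b + 2y√(1+z²) = 7.37 + 2×0.50×√(1+2.4²) = 9.970 m
R = A/P = 4.285/9.970 = 0.4298 m
n = (1/Q)·A·R^(2/3)·S^(1/2) = (1/1.77) × 4.285 × 0.5695 × 0.01897 = 0.02616

0.0262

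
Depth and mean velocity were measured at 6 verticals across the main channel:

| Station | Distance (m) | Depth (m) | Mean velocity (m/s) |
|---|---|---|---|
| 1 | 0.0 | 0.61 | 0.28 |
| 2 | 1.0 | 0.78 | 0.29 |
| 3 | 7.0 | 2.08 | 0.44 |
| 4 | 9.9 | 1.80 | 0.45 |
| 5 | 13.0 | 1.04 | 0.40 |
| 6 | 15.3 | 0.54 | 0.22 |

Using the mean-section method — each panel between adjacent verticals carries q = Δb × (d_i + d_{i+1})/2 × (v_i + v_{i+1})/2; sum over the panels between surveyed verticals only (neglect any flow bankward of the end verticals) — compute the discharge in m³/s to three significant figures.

8.27 m³/s

Panel 1-2: Δb = 1 m, d̄ = (0.61+0.78)/2 = 0.695, v̄ = (0.28+0.29)/2 = 0.285 → q = 1×0.695×0.285 = 0.1981 m³/s
Panel 2-3: Δb = 6 m, d̄ = (0.78+2.08)/2 = 1.43, v̄ = (0.29+0.44)/2 = 0.365 → q = 6×1.43×0.365 = 3.132 m³/s
Panel 3-4: Δb = 2.9 m, d̄ = (2.08+1.80)/2 = 1.94, v̄ = (0.44+0.45)/2 = 0.445 → q = 2.9×1.94×0.445 = 2.504 m³/s
Panel 4-5: Δb = 3.1 m, d̄ = (1.80+1.04)/2 = 1.42, v̄ = (0.45+0.40)/2 = 0.425 → q = 3.1×1.42×0.425 = 1.871 m³/s
Panel 5-6: Δb = 2.3 m, d̄ = (1.04+0.54)/2 = 0.79, v̄ = (0.40+0.22)/2 = 0.31 → q = 2.3×0.79×0.31 = 0.5633 m³/s
Q = Σ q = 8.267 m³/s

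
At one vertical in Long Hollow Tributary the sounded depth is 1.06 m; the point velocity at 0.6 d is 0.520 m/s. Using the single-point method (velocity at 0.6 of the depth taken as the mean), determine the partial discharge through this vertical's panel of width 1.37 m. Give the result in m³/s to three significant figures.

0.755 m³/s

v̄ = v₀.₆ = 0.520 m/s
q = v̄ × d × w = 0.5200 × 1.06 × 1.37 = 0.7551 m³/s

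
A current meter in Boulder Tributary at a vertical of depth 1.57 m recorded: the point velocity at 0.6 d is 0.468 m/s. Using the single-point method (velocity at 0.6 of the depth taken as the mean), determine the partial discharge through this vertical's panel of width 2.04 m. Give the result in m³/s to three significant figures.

1.50 m³/s

v̄ = v₀.₆ = 0.468 m/s
q = v̄ × d × w = 0.4680 × 1.57 × 2.04 = 1.499 m³/s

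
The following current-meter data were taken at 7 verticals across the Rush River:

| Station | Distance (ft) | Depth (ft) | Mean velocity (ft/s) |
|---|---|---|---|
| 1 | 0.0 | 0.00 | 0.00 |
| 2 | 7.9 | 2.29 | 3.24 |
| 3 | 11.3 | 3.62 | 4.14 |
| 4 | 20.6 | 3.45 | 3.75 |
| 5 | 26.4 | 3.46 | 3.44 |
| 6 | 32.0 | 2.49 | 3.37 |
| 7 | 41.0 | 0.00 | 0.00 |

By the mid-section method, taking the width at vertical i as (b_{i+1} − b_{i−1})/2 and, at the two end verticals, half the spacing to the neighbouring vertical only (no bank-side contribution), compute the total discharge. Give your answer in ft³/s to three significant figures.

w_2 = (11.3 − 0.0)/2 = 5.65 ft; q_2 = 3.24 × 2.29 × 5.65 = 41.92 ft³/s
w_3 = (20.6 − 7.9)/2 = 6.35 ft; q_3 = 4.14 × 3.62 × 6.35 = 95.17 ft³/s
w_4 = (26.4 − 11.3)/2 = 7.55 ft; q_4 = 3.75 × 3.45 × 7.55 = 97.68 ft³/s
w_5 = (32.0 − 20.6)/2 = 5.7 ft; q_5 = 3.44 × 3.46 × 5.7 = 67.84 ft³/s
w_6 = (41.0 − 26.4)/2 = 7.3 ft; q_6 = 3.37 × 2.49 × 7.3 = 61.26 ft³/s
Stations 1, 7 contribute zero (depth or velocity is 0).
Q = Σ qᵢ = 363.9 ft³/s

364 ft³/s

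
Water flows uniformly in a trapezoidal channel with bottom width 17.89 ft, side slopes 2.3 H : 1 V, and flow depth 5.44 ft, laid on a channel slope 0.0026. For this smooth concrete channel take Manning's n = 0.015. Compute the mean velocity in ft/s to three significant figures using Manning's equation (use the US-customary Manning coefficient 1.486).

A = (b + z·y)·y = (17.89 + 2.3×5.44)×5.44 = 165.4 ft²
P = b + 2y√(1+z²) = 17.89 + 2×5.44×√(1+2.3²) = 45.18 ft
R = A/P = 165.4/45.18 = 3.661 ft
Q = (1.486/n)·A·R^(2/3)·S^(1/2) = (1.486/0.015) × 165.4 × 3.661^(2/3) × 0.0026^(1/2) = 1984 ft³/s
V = Q/A = 1984/165.4 = 12.00 ft/s

12.0 ft/s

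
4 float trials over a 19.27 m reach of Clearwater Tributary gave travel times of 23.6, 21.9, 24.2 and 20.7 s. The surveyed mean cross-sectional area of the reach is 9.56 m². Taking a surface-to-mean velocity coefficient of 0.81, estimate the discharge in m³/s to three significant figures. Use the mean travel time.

6.60 m³/s

t̄ = (23.6 + 21.9 + 24.2 + 20.7) / 4 = 22.6 s
v_surface = L / t̄ = 19.27 / 22.6 = 0.8527 m/s
v_mean = 0.81 × 0.8527 = 0.6907 m/s
Q = A × v_mean = 9.56 × 0.6907 = 6.603 m³/s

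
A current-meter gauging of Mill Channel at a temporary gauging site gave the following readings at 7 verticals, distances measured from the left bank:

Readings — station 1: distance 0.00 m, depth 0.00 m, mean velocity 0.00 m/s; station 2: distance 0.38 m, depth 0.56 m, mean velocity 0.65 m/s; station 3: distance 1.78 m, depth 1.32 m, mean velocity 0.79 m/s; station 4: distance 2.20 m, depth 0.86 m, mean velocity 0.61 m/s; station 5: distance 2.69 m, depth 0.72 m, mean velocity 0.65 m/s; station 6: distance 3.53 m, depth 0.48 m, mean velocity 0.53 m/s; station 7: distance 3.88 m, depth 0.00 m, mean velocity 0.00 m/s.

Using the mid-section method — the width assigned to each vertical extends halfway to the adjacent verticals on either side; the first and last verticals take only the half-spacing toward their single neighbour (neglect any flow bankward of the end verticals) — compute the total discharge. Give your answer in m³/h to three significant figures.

w_2 = (1.78 − 0.00)/2 = 0.89 m; q_2 = 0.65 × 0.56 × 0.89 = 0.3240 m³/s
w_3 = (2.20 − 0.38)/2 = 0.91 m; q_3 = 0.79 × 1.32 × 0.91 = 0.9489 m³/s
w_4 = (2.69 − 1.78)/2 = 0.455 m; q_4 = 0.61 × 0.86 × 0.455 = 0.2387 m³/s
w_5 = (3.53 − 2.20)/2 = 0.665 m; q_5 = 0.65 × 0.72 × 0.665 = 0.3112 m³/s
w_6 = (3.88 − 2.69)/2 = 0.595 m; q_6 = 0.53 × 0.48 × 0.595 = 0.1514 m³/s
Stations 1, 7 contribute zero (depth or velocity is 0).
Q = Σ qᵢ = 1.974 m³/s
= 1.974 × 3600 = 7107 m³/h

7110 m³/h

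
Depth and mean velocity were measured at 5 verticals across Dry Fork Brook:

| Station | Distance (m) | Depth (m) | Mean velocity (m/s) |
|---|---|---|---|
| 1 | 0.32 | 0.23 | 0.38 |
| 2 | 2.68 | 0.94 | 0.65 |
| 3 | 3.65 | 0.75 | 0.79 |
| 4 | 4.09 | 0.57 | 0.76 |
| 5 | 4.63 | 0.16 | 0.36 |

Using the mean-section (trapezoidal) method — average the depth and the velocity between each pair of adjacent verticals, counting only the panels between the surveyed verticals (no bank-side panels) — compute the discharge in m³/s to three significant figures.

1.64 m³/s

Panel 1-2: Δb = 2.36 m, d̄ = (0.23+0.94)/2 = 0.585, v̄ = (0.38+0.65)/2 = 0.515 → q = 2.36×0.585×0.515 = 0.7110 m³/s
Panel 2-3: Δb = 0.97 m, d̄ = (0.94+0.75)/2 = 0.845, v̄ = (0.65+0.79)/2 = 0.72 → q = 0.97×0.845×0.72 = 0.5901 m³/s
Panel 3-4: Δb = 0.44 m, d̄ = (0.75+0.57)/2 = 0.66, v̄ = (0.79+0.76)/2 = 0.775 → q = 0.44×0.66×0.775 = 0.2251 m³/s
Panel 4-5: Δb = 0.54 m, d̄ = (0.57+0.16)/2 = 0.365, v̄ = (0.76+0.36)/2 = 0.56 → q = 0.54×0.365×0.56 = 0.1104 m³/s
Q = Σ q = 1.637 m³/s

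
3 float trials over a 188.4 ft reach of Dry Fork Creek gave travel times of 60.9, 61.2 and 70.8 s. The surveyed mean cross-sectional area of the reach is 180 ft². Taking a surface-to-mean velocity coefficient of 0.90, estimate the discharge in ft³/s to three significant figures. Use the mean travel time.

475 ft³/s

t̄ = (60.9 + 61.2 + 70.8) / 3 = 64.3 s
v_surface = L / t̄ = 188.4 / 64.3 = 2.930 ft/s
v_mean = 0.90 × 2.930 = 2.637 ft/s
Q = A × v_mean = 180 × 2.637 = 474.7 ft³/s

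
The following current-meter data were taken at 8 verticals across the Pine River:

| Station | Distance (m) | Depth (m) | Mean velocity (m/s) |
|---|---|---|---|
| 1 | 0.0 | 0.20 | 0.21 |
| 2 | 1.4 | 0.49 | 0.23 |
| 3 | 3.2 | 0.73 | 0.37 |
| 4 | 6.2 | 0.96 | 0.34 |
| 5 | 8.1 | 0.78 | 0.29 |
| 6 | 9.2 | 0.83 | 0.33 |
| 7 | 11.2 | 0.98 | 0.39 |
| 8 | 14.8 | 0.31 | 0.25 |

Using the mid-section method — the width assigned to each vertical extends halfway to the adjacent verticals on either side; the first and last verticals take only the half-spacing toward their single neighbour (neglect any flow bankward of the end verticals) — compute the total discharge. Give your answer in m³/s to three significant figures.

3.63 m³/s

w_1 = (1.4 − 0.0)/2 = 0.7 m; q_1 = 0.21 × 0.20 × 0.7 = 0.02940 m³/s
w_2 = (3.2 − 0.0)/2 = 1.6 m; q_2 = 0.23 × 0.49 × 1.6 = 0.1803 m³/s
w_3 = (6.2 − 1.4)/2 = 2.4 m; q_3 = 0.37 × 0.73 × 2.4 = 0.6482 m³/s
w_4 = (8.1 − 3.2)/2 = 2.45 m; q_4 = 0.34 × 0.96 × 2.45 = 0.7997 m³/s
w_5 = (9.2 − 6.2)/2 = 1.5 m; q_5 = 0.29 × 0.78 × 1.5 = 0.3393 m³/s
w_6 = (11.2 − 8.1)/2 = 1.55 m; q_6 = 0.33 × 0.83 × 1.55 = 0.4245 m³/s
w_7 = (14.8 − 9.2)/2 = 2.8 m; q_7 = 0.39 × 0.98 × 2.8 = 1.070 m³/s
w_8 = (14.8 − 11.2)/2 = 1.8 m; q_8 = 0.25 × 0.31 × 1.8 = 0.1395 m³/s
Q = Σ qᵢ = 3.631 m³/s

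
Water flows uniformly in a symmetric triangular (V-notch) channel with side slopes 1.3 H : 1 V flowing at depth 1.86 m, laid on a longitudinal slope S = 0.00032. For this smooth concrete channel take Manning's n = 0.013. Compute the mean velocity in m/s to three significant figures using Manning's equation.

A = z·y² = 1.3×1.86² = 4.497 m²
P = 2y√(1+z²) = 2×1.86×√(1+1.3²) = 6.101 m
R = A/P = 4.497/6.101 = 0.7371 m
Q = (1/n)·A·R^(2/3)·S^(1/2) = (1/0.013) × 4.497 × 0.7371^(2/3) × 0.00032^(1/2) = 5.050 m³/s
V = Q/A = 5.050/4.497 = 1.123 m/s

1.12 m/s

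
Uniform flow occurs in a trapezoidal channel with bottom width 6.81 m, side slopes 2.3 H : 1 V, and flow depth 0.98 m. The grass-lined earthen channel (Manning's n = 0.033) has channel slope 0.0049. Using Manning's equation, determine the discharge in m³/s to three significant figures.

A = (b + z·y)·y = (6.81 + 2.3×0.98)×0.98 = 8.883 m²
P = b + 2y√(1+z²) = 6.81 + 2×0.98×√(1+2.3²) = 11.73 m
R = A/P = 8.883/11.73 = 0.7575 m
Q = (1/n)·A·R^(2/3)·S^(1/2) = (1/0.033) × 8.883 × 0.7575^(2/3) × 0.0049^(1/2) = 15.66 m³/s

15.7 m³/s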